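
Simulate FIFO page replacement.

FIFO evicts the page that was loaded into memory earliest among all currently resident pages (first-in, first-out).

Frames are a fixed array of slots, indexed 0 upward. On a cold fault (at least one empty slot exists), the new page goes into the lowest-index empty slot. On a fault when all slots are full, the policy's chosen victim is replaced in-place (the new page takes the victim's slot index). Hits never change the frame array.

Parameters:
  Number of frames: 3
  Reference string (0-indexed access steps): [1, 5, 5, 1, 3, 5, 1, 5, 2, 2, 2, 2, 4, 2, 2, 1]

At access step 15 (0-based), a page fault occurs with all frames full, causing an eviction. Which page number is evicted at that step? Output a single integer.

Answer: 3

Derivation:
Step 0: ref 1 -> FAULT, frames=[1,-,-]
Step 1: ref 5 -> FAULT, frames=[1,5,-]
Step 2: ref 5 -> HIT, frames=[1,5,-]
Step 3: ref 1 -> HIT, frames=[1,5,-]
Step 4: ref 3 -> FAULT, frames=[1,5,3]
Step 5: ref 5 -> HIT, frames=[1,5,3]
Step 6: ref 1 -> HIT, frames=[1,5,3]
Step 7: ref 5 -> HIT, frames=[1,5,3]
Step 8: ref 2 -> FAULT, evict 1, frames=[2,5,3]
Step 9: ref 2 -> HIT, frames=[2,5,3]
Step 10: ref 2 -> HIT, frames=[2,5,3]
Step 11: ref 2 -> HIT, frames=[2,5,3]
Step 12: ref 4 -> FAULT, evict 5, frames=[2,4,3]
Step 13: ref 2 -> HIT, frames=[2,4,3]
Step 14: ref 2 -> HIT, frames=[2,4,3]
Step 15: ref 1 -> FAULT, evict 3, frames=[2,4,1]
At step 15: evicted page 3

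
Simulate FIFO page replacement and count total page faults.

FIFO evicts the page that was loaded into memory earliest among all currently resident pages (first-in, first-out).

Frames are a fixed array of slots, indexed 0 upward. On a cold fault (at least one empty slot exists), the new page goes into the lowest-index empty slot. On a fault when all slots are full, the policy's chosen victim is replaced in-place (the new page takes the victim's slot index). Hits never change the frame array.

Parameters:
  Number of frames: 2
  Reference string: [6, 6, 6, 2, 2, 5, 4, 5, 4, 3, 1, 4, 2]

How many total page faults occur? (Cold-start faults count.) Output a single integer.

Step 0: ref 6 → FAULT, frames=[6,-]
Step 1: ref 6 → HIT, frames=[6,-]
Step 2: ref 6 → HIT, frames=[6,-]
Step 3: ref 2 → FAULT, frames=[6,2]
Step 4: ref 2 → HIT, frames=[6,2]
Step 5: ref 5 → FAULT (evict 6), frames=[5,2]
Step 6: ref 4 → FAULT (evict 2), frames=[5,4]
Step 7: ref 5 → HIT, frames=[5,4]
Step 8: ref 4 → HIT, frames=[5,4]
Step 9: ref 3 → FAULT (evict 5), frames=[3,4]
Step 10: ref 1 → FAULT (evict 4), frames=[3,1]
Step 11: ref 4 → FAULT (evict 3), frames=[4,1]
Step 12: ref 2 → FAULT (evict 1), frames=[4,2]
Total faults: 8

Answer: 8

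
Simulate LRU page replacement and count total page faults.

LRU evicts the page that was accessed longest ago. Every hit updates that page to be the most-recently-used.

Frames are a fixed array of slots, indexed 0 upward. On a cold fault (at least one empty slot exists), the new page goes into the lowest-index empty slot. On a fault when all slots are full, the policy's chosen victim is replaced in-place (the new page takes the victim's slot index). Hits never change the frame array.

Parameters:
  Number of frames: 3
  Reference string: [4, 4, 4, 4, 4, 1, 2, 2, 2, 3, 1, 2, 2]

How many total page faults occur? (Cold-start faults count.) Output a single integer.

Step 0: ref 4 → FAULT, frames=[4,-,-]
Step 1: ref 4 → HIT, frames=[4,-,-]
Step 2: ref 4 → HIT, frames=[4,-,-]
Step 3: ref 4 → HIT, frames=[4,-,-]
Step 4: ref 4 → HIT, frames=[4,-,-]
Step 5: ref 1 → FAULT, frames=[4,1,-]
Step 6: ref 2 → FAULT, frames=[4,1,2]
Step 7: ref 2 → HIT, frames=[4,1,2]
Step 8: ref 2 → HIT, frames=[4,1,2]
Step 9: ref 3 → FAULT (evict 4), frames=[3,1,2]
Step 10: ref 1 → HIT, frames=[3,1,2]
Step 11: ref 2 → HIT, frames=[3,1,2]
Step 12: ref 2 → HIT, frames=[3,1,2]
Total faults: 4

Answer: 4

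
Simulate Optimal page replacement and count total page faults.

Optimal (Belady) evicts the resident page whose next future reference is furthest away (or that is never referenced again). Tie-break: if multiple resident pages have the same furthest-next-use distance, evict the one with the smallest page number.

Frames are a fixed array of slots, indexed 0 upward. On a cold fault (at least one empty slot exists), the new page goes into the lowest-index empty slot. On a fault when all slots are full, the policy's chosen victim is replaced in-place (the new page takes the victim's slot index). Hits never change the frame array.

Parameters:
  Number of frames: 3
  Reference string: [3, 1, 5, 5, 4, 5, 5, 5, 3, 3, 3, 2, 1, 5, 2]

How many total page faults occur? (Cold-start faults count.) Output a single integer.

Answer: 6

Derivation:
Step 0: ref 3 → FAULT, frames=[3,-,-]
Step 1: ref 1 → FAULT, frames=[3,1,-]
Step 2: ref 5 → FAULT, frames=[3,1,5]
Step 3: ref 5 → HIT, frames=[3,1,5]
Step 4: ref 4 → FAULT (evict 1), frames=[3,4,5]
Step 5: ref 5 → HIT, frames=[3,4,5]
Step 6: ref 5 → HIT, frames=[3,4,5]
Step 7: ref 5 → HIT, frames=[3,4,5]
Step 8: ref 3 → HIT, frames=[3,4,5]
Step 9: ref 3 → HIT, frames=[3,4,5]
Step 10: ref 3 → HIT, frames=[3,4,5]
Step 11: ref 2 → FAULT (evict 3), frames=[2,4,5]
Step 12: ref 1 → FAULT (evict 4), frames=[2,1,5]
Step 13: ref 5 → HIT, frames=[2,1,5]
Step 14: ref 2 → HIT, frames=[2,1,5]
Total faults: 6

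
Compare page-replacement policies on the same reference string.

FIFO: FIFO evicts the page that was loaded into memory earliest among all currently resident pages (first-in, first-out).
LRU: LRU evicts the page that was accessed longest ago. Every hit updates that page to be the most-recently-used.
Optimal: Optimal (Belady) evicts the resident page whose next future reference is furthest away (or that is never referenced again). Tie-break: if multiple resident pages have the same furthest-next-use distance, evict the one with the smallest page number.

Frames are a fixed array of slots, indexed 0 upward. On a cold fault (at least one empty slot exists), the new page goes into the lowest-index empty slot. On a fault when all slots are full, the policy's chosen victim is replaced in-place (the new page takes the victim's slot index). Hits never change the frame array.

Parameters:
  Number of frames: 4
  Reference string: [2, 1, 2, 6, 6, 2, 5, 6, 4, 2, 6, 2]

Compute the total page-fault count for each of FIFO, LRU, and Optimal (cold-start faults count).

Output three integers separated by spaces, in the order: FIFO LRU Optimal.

Answer: 6 5 5

Derivation:
--- FIFO ---
  step 0: ref 2 -> FAULT, frames=[2,-,-,-] (faults so far: 1)
  step 1: ref 1 -> FAULT, frames=[2,1,-,-] (faults so far: 2)
  step 2: ref 2 -> HIT, frames=[2,1,-,-] (faults so far: 2)
  step 3: ref 6 -> FAULT, frames=[2,1,6,-] (faults so far: 3)
  step 4: ref 6 -> HIT, frames=[2,1,6,-] (faults so far: 3)
  step 5: ref 2 -> HIT, frames=[2,1,6,-] (faults so far: 3)
  step 6: ref 5 -> FAULT, frames=[2,1,6,5] (faults so far: 4)
  step 7: ref 6 -> HIT, frames=[2,1,6,5] (faults so far: 4)
  step 8: ref 4 -> FAULT, evict 2, frames=[4,1,6,5] (faults so far: 5)
  step 9: ref 2 -> FAULT, evict 1, frames=[4,2,6,5] (faults so far: 6)
  step 10: ref 6 -> HIT, frames=[4,2,6,5] (faults so far: 6)
  step 11: ref 2 -> HIT, frames=[4,2,6,5] (faults so far: 6)
  FIFO total faults: 6
--- LRU ---
  step 0: ref 2 -> FAULT, frames=[2,-,-,-] (faults so far: 1)
  step 1: ref 1 -> FAULT, frames=[2,1,-,-] (faults so far: 2)
  step 2: ref 2 -> HIT, frames=[2,1,-,-] (faults so far: 2)
  step 3: ref 6 -> FAULT, frames=[2,1,6,-] (faults so far: 3)
  step 4: ref 6 -> HIT, frames=[2,1,6,-] (faults so far: 3)
  step 5: ref 2 -> HIT, frames=[2,1,6,-] (faults so far: 3)
  step 6: ref 5 -> FAULT, frames=[2,1,6,5] (faults so far: 4)
  step 7: ref 6 -> HIT, frames=[2,1,6,5] (faults so far: 4)
  step 8: ref 4 -> FAULT, evict 1, frames=[2,4,6,5] (faults so far: 5)
  step 9: ref 2 -> HIT, frames=[2,4,6,5] (faults so far: 5)
  step 10: ref 6 -> HIT, frames=[2,4,6,5] (faults so far: 5)
  step 11: ref 2 -> HIT, frames=[2,4,6,5] (faults so far: 5)
  LRU total faults: 5
--- Optimal ---
  step 0: ref 2 -> FAULT, frames=[2,-,-,-] (faults so far: 1)
  step 1: ref 1 -> FAULT, frames=[2,1,-,-] (faults so far: 2)
  step 2: ref 2 -> HIT, frames=[2,1,-,-] (faults so far: 2)
  step 3: ref 6 -> FAULT, frames=[2,1,6,-] (faults so far: 3)
  step 4: ref 6 -> HIT, frames=[2,1,6,-] (faults so far: 3)
  step 5: ref 2 -> HIT, frames=[2,1,6,-] (faults so far: 3)
  step 6: ref 5 -> FAULT, frames=[2,1,6,5] (faults so far: 4)
  step 7: ref 6 -> HIT, frames=[2,1,6,5] (faults so far: 4)
  step 8: ref 4 -> FAULT, evict 1, frames=[2,4,6,5] (faults so far: 5)
  step 9: ref 2 -> HIT, frames=[2,4,6,5] (faults so far: 5)
  step 10: ref 6 -> HIT, frames=[2,4,6,5] (faults so far: 5)
  step 11: ref 2 -> HIT, frames=[2,4,6,5] (faults so far: 5)
  Optimal total faults: 5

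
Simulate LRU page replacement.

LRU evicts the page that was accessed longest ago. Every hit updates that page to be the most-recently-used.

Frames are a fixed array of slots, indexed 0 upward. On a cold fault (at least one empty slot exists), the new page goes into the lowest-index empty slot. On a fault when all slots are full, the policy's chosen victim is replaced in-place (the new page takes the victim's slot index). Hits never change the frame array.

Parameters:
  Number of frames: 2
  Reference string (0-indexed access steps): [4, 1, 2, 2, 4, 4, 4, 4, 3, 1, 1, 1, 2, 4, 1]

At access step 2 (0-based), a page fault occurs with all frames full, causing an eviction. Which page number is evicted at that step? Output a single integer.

Answer: 4

Derivation:
Step 0: ref 4 -> FAULT, frames=[4,-]
Step 1: ref 1 -> FAULT, frames=[4,1]
Step 2: ref 2 -> FAULT, evict 4, frames=[2,1]
At step 2: evicted page 4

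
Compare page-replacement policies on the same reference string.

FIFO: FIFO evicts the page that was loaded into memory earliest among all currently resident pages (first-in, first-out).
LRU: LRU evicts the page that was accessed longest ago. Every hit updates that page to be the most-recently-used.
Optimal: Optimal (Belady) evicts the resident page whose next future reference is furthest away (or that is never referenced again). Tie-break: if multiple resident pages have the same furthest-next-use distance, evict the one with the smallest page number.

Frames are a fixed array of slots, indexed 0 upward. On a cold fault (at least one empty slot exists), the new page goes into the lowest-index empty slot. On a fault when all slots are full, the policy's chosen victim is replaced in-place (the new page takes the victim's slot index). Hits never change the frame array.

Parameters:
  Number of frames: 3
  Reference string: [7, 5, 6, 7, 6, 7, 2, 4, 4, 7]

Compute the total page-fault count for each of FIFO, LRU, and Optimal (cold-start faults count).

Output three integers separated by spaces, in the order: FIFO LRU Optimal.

--- FIFO ---
  step 0: ref 7 -> FAULT, frames=[7,-,-] (faults so far: 1)
  step 1: ref 5 -> FAULT, frames=[7,5,-] (faults so far: 2)
  step 2: ref 6 -> FAULT, frames=[7,5,6] (faults so far: 3)
  step 3: ref 7 -> HIT, frames=[7,5,6] (faults so far: 3)
  step 4: ref 6 -> HIT, frames=[7,5,6] (faults so far: 3)
  step 5: ref 7 -> HIT, frames=[7,5,6] (faults so far: 3)
  step 6: ref 2 -> FAULT, evict 7, frames=[2,5,6] (faults so far: 4)
  step 7: ref 4 -> FAULT, evict 5, frames=[2,4,6] (faults so far: 5)
  step 8: ref 4 -> HIT, frames=[2,4,6] (faults so far: 5)
  step 9: ref 7 -> FAULT, evict 6, frames=[2,4,7] (faults so far: 6)
  FIFO total faults: 6
--- LRU ---
  step 0: ref 7 -> FAULT, frames=[7,-,-] (faults so far: 1)
  step 1: ref 5 -> FAULT, frames=[7,5,-] (faults so far: 2)
  step 2: ref 6 -> FAULT, frames=[7,5,6] (faults so far: 3)
  step 3: ref 7 -> HIT, frames=[7,5,6] (faults so far: 3)
  step 4: ref 6 -> HIT, frames=[7,5,6] (faults so far: 3)
  step 5: ref 7 -> HIT, frames=[7,5,6] (faults so far: 3)
  step 6: ref 2 -> FAULT, evict 5, frames=[7,2,6] (faults so far: 4)
  step 7: ref 4 -> FAULT, evict 6, frames=[7,2,4] (faults so far: 5)
  step 8: ref 4 -> HIT, frames=[7,2,4] (faults so far: 5)
  step 9: ref 7 -> HIT, frames=[7,2,4] (faults so far: 5)
  LRU total faults: 5
--- Optimal ---
  step 0: ref 7 -> FAULT, frames=[7,-,-] (faults so far: 1)
  step 1: ref 5 -> FAULT, frames=[7,5,-] (faults so far: 2)
  step 2: ref 6 -> FAULT, frames=[7,5,6] (faults so far: 3)
  step 3: ref 7 -> HIT, frames=[7,5,6] (faults so far: 3)
  step 4: ref 6 -> HIT, frames=[7,5,6] (faults so far: 3)
  step 5: ref 7 -> HIT, frames=[7,5,6] (faults so far: 3)
  step 6: ref 2 -> FAULT, evict 5, frames=[7,2,6] (faults so far: 4)
  step 7: ref 4 -> FAULT, evict 2, frames=[7,4,6] (faults so far: 5)
  step 8: ref 4 -> HIT, frames=[7,4,6] (faults so far: 5)
  step 9: ref 7 -> HIT, frames=[7,4,6] (faults so far: 5)
  Optimal total faults: 5

Answer: 6 5 5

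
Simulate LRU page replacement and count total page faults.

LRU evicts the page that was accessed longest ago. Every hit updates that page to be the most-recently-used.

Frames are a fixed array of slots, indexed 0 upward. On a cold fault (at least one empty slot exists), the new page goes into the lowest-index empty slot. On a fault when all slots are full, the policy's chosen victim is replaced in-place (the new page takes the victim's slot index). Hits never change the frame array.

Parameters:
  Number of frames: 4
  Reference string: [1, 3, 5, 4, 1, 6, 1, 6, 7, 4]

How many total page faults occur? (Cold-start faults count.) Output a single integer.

Step 0: ref 1 → FAULT, frames=[1,-,-,-]
Step 1: ref 3 → FAULT, frames=[1,3,-,-]
Step 2: ref 5 → FAULT, frames=[1,3,5,-]
Step 3: ref 4 → FAULT, frames=[1,3,5,4]
Step 4: ref 1 → HIT, frames=[1,3,5,4]
Step 5: ref 6 → FAULT (evict 3), frames=[1,6,5,4]
Step 6: ref 1 → HIT, frames=[1,6,5,4]
Step 7: ref 6 → HIT, frames=[1,6,5,4]
Step 8: ref 7 → FAULT (evict 5), frames=[1,6,7,4]
Step 9: ref 4 → HIT, frames=[1,6,7,4]
Total faults: 6

Answer: 6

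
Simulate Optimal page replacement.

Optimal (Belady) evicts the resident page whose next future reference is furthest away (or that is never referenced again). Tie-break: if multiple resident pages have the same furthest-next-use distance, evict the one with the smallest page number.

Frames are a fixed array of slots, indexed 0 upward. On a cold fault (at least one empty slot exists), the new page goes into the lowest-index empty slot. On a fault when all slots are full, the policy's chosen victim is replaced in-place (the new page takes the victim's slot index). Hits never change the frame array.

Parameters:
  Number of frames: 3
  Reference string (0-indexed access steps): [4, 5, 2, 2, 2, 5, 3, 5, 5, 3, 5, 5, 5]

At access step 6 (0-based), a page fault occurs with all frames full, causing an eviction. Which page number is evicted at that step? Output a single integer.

Answer: 2

Derivation:
Step 0: ref 4 -> FAULT, frames=[4,-,-]
Step 1: ref 5 -> FAULT, frames=[4,5,-]
Step 2: ref 2 -> FAULT, frames=[4,5,2]
Step 3: ref 2 -> HIT, frames=[4,5,2]
Step 4: ref 2 -> HIT, frames=[4,5,2]
Step 5: ref 5 -> HIT, frames=[4,5,2]
Step 6: ref 3 -> FAULT, evict 2, frames=[4,5,3]
At step 6: evicted page 2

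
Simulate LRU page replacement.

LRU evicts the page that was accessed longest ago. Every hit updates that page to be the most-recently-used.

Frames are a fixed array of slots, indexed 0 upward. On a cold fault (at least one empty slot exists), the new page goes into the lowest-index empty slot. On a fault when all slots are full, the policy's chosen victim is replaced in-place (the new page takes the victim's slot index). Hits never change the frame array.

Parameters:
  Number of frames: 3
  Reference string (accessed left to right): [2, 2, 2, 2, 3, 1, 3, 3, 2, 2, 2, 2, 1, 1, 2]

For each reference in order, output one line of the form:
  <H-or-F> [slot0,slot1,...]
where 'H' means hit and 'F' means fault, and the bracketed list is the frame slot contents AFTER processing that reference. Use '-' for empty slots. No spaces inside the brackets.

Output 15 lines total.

F [2,-,-]
H [2,-,-]
H [2,-,-]
H [2,-,-]
F [2,3,-]
F [2,3,1]
H [2,3,1]
H [2,3,1]
H [2,3,1]
H [2,3,1]
H [2,3,1]
H [2,3,1]
H [2,3,1]
H [2,3,1]
H [2,3,1]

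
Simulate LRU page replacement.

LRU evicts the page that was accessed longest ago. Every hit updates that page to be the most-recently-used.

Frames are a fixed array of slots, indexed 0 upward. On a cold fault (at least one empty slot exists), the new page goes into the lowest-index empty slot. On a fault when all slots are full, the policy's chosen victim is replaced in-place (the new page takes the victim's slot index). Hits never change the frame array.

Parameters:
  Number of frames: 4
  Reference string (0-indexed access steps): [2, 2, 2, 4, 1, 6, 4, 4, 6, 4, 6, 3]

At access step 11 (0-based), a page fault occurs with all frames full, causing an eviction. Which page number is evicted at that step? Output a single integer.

Step 0: ref 2 -> FAULT, frames=[2,-,-,-]
Step 1: ref 2 -> HIT, frames=[2,-,-,-]
Step 2: ref 2 -> HIT, frames=[2,-,-,-]
Step 3: ref 4 -> FAULT, frames=[2,4,-,-]
Step 4: ref 1 -> FAULT, frames=[2,4,1,-]
Step 5: ref 6 -> FAULT, frames=[2,4,1,6]
Step 6: ref 4 -> HIT, frames=[2,4,1,6]
Step 7: ref 4 -> HIT, frames=[2,4,1,6]
Step 8: ref 6 -> HIT, frames=[2,4,1,6]
Step 9: ref 4 -> HIT, frames=[2,4,1,6]
Step 10: ref 6 -> HIT, frames=[2,4,1,6]
Step 11: ref 3 -> FAULT, evict 2, frames=[3,4,1,6]
At step 11: evicted page 2

Answer: 2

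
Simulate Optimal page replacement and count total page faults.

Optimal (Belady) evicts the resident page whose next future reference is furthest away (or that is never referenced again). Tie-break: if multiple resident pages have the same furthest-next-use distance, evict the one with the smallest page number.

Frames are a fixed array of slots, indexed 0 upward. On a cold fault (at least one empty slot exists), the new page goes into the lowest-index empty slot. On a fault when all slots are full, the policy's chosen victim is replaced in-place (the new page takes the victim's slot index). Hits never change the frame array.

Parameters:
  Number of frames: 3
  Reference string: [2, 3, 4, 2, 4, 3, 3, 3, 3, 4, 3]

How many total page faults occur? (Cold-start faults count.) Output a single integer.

Answer: 3

Derivation:
Step 0: ref 2 → FAULT, frames=[2,-,-]
Step 1: ref 3 → FAULT, frames=[2,3,-]
Step 2: ref 4 → FAULT, frames=[2,3,4]
Step 3: ref 2 → HIT, frames=[2,3,4]
Step 4: ref 4 → HIT, frames=[2,3,4]
Step 5: ref 3 → HIT, frames=[2,3,4]
Step 6: ref 3 → HIT, frames=[2,3,4]
Step 7: ref 3 → HIT, frames=[2,3,4]
Step 8: ref 3 → HIT, frames=[2,3,4]
Step 9: ref 4 → HIT, frames=[2,3,4]
Step 10: ref 3 → HIT, frames=[2,3,4]
Total faults: 3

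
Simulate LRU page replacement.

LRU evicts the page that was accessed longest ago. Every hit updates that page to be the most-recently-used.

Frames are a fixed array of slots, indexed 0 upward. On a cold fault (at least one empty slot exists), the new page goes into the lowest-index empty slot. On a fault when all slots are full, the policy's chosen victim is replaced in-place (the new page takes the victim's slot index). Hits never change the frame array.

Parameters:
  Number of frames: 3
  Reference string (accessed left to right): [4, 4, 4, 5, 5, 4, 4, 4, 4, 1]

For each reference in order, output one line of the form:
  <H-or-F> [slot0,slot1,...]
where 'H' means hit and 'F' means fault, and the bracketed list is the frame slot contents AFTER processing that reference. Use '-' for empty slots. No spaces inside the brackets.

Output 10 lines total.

F [4,-,-]
H [4,-,-]
H [4,-,-]
F [4,5,-]
H [4,5,-]
H [4,5,-]
H [4,5,-]
H [4,5,-]
H [4,5,-]
F [4,5,1]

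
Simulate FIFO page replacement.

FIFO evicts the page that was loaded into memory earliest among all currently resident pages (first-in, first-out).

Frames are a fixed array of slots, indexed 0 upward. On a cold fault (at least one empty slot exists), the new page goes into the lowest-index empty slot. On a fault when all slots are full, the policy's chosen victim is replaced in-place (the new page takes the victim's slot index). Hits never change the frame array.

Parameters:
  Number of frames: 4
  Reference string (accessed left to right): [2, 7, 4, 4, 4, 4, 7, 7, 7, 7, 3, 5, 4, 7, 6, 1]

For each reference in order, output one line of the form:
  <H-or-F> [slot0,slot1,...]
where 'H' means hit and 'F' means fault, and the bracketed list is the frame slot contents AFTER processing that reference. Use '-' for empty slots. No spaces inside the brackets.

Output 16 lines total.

F [2,-,-,-]
F [2,7,-,-]
F [2,7,4,-]
H [2,7,4,-]
H [2,7,4,-]
H [2,7,4,-]
H [2,7,4,-]
H [2,7,4,-]
H [2,7,4,-]
H [2,7,4,-]
F [2,7,4,3]
F [5,7,4,3]
H [5,7,4,3]
H [5,7,4,3]
F [5,6,4,3]
F [5,6,1,3]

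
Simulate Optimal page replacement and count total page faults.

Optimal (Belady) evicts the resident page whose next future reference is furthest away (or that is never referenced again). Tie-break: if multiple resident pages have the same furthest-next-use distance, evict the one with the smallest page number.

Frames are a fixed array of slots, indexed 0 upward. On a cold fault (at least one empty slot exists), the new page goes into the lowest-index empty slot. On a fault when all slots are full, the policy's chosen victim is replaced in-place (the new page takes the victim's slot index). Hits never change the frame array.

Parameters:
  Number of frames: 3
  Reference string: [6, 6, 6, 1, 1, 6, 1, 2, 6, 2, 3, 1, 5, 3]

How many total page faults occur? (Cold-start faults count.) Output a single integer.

Step 0: ref 6 → FAULT, frames=[6,-,-]
Step 1: ref 6 → HIT, frames=[6,-,-]
Step 2: ref 6 → HIT, frames=[6,-,-]
Step 3: ref 1 → FAULT, frames=[6,1,-]
Step 4: ref 1 → HIT, frames=[6,1,-]
Step 5: ref 6 → HIT, frames=[6,1,-]
Step 6: ref 1 → HIT, frames=[6,1,-]
Step 7: ref 2 → FAULT, frames=[6,1,2]
Step 8: ref 6 → HIT, frames=[6,1,2]
Step 9: ref 2 → HIT, frames=[6,1,2]
Step 10: ref 3 → FAULT (evict 2), frames=[6,1,3]
Step 11: ref 1 → HIT, frames=[6,1,3]
Step 12: ref 5 → FAULT (evict 1), frames=[6,5,3]
Step 13: ref 3 → HIT, frames=[6,5,3]
Total faults: 5

Answer: 5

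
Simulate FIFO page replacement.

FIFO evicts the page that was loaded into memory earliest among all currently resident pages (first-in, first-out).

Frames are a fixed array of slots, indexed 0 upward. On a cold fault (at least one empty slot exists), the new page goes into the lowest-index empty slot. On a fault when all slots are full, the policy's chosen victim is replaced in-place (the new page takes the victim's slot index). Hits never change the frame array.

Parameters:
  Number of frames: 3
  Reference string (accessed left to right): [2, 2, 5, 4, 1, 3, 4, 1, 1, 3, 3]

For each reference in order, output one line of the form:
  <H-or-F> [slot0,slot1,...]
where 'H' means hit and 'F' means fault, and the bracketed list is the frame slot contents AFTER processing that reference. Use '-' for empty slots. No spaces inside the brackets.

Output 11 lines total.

F [2,-,-]
H [2,-,-]
F [2,5,-]
F [2,5,4]
F [1,5,4]
F [1,3,4]
H [1,3,4]
H [1,3,4]
H [1,3,4]
H [1,3,4]
H [1,3,4]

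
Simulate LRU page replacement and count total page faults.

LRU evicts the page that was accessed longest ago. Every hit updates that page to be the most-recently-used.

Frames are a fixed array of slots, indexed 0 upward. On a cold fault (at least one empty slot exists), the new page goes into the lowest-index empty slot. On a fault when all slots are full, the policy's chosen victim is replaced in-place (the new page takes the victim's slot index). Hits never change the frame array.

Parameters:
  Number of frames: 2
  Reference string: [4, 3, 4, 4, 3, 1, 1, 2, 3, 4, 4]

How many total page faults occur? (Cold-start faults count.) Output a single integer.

Step 0: ref 4 → FAULT, frames=[4,-]
Step 1: ref 3 → FAULT, frames=[4,3]
Step 2: ref 4 → HIT, frames=[4,3]
Step 3: ref 4 → HIT, frames=[4,3]
Step 4: ref 3 → HIT, frames=[4,3]
Step 5: ref 1 → FAULT (evict 4), frames=[1,3]
Step 6: ref 1 → HIT, frames=[1,3]
Step 7: ref 2 → FAULT (evict 3), frames=[1,2]
Step 8: ref 3 → FAULT (evict 1), frames=[3,2]
Step 9: ref 4 → FAULT (evict 2), frames=[3,4]
Step 10: ref 4 → HIT, frames=[3,4]
Total faults: 6

Answer: 6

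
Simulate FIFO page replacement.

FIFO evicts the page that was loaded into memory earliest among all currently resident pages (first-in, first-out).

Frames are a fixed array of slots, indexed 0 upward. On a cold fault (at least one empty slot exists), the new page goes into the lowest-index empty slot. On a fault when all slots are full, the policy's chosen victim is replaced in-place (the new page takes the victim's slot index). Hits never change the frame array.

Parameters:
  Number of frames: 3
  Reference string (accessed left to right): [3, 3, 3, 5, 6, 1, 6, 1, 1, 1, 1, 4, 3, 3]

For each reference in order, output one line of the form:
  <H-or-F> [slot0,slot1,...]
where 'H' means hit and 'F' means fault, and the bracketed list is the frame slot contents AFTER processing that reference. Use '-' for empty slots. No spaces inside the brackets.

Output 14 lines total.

F [3,-,-]
H [3,-,-]
H [3,-,-]
F [3,5,-]
F [3,5,6]
F [1,5,6]
H [1,5,6]
H [1,5,6]
H [1,5,6]
H [1,5,6]
H [1,5,6]
F [1,4,6]
F [1,4,3]
H [1,4,3]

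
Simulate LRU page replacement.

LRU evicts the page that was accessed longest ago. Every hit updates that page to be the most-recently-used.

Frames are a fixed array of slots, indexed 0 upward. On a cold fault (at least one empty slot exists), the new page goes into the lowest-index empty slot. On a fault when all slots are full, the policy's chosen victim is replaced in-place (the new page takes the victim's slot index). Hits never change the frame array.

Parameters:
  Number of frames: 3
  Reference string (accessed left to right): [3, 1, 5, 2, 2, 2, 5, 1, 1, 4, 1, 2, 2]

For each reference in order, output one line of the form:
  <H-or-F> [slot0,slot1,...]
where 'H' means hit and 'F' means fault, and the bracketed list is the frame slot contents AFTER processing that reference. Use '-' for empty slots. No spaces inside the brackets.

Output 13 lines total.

F [3,-,-]
F [3,1,-]
F [3,1,5]
F [2,1,5]
H [2,1,5]
H [2,1,5]
H [2,1,5]
H [2,1,5]
H [2,1,5]
F [4,1,5]
H [4,1,5]
F [4,1,2]
H [4,1,2]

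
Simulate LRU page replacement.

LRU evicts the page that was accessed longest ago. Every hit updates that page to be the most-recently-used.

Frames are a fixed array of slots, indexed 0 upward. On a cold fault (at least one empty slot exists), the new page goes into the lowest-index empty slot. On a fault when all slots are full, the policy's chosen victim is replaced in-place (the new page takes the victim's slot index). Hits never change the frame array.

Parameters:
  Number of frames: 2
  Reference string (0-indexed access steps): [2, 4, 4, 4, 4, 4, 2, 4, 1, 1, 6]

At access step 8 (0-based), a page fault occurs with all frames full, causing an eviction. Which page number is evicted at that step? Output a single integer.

Answer: 2

Derivation:
Step 0: ref 2 -> FAULT, frames=[2,-]
Step 1: ref 4 -> FAULT, frames=[2,4]
Step 2: ref 4 -> HIT, frames=[2,4]
Step 3: ref 4 -> HIT, frames=[2,4]
Step 4: ref 4 -> HIT, frames=[2,4]
Step 5: ref 4 -> HIT, frames=[2,4]
Step 6: ref 2 -> HIT, frames=[2,4]
Step 7: ref 4 -> HIT, frames=[2,4]
Step 8: ref 1 -> FAULT, evict 2, frames=[1,4]
At step 8: evicted page 2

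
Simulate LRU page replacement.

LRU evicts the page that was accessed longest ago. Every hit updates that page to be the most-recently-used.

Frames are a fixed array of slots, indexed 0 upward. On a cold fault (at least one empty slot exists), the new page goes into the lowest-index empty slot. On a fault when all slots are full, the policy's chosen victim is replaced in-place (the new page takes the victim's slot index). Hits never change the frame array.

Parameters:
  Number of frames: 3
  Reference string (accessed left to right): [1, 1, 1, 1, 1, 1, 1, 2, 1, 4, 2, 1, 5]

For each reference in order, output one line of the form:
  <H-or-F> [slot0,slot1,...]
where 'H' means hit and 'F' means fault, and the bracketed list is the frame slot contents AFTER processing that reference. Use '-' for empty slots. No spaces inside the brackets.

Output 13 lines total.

F [1,-,-]
H [1,-,-]
H [1,-,-]
H [1,-,-]
H [1,-,-]
H [1,-,-]
H [1,-,-]
F [1,2,-]
H [1,2,-]
F [1,2,4]
H [1,2,4]
H [1,2,4]
F [1,2,5]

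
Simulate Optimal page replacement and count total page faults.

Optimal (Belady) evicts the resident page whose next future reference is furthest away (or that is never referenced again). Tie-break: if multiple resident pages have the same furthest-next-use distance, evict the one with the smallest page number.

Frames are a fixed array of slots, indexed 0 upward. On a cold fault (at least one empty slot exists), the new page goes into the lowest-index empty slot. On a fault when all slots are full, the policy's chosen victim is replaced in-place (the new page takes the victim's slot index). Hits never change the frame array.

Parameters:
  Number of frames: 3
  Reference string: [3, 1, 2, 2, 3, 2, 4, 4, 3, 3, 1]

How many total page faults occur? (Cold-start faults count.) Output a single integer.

Answer: 4

Derivation:
Step 0: ref 3 → FAULT, frames=[3,-,-]
Step 1: ref 1 → FAULT, frames=[3,1,-]
Step 2: ref 2 → FAULT, frames=[3,1,2]
Step 3: ref 2 → HIT, frames=[3,1,2]
Step 4: ref 3 → HIT, frames=[3,1,2]
Step 5: ref 2 → HIT, frames=[3,1,2]
Step 6: ref 4 → FAULT (evict 2), frames=[3,1,4]
Step 7: ref 4 → HIT, frames=[3,1,4]
Step 8: ref 3 → HIT, frames=[3,1,4]
Step 9: ref 3 → HIT, frames=[3,1,4]
Step 10: ref 1 → HIT, frames=[3,1,4]
Total faults: 4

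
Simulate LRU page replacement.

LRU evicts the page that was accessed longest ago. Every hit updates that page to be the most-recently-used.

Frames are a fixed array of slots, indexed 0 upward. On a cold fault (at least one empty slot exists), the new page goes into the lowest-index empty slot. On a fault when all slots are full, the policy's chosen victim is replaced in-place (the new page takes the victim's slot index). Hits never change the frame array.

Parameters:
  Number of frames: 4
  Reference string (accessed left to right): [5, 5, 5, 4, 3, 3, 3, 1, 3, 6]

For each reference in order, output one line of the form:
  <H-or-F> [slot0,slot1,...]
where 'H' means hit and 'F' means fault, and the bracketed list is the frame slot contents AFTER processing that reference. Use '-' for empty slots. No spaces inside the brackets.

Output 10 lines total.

F [5,-,-,-]
H [5,-,-,-]
H [5,-,-,-]
F [5,4,-,-]
F [5,4,3,-]
H [5,4,3,-]
H [5,4,3,-]
F [5,4,3,1]
H [5,4,3,1]
F [6,4,3,1]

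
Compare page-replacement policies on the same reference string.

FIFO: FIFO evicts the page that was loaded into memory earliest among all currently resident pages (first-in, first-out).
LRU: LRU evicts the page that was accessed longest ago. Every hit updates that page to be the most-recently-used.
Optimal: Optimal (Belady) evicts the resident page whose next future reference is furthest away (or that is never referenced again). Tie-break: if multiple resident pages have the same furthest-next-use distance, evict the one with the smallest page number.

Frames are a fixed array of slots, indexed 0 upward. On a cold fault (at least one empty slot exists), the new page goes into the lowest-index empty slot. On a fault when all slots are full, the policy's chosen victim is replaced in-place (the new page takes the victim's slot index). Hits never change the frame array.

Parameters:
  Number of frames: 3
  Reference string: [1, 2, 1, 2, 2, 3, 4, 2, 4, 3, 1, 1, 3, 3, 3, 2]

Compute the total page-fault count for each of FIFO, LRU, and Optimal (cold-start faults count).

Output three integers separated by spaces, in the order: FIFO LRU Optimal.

Answer: 6 6 5

Derivation:
--- FIFO ---
  step 0: ref 1 -> FAULT, frames=[1,-,-] (faults so far: 1)
  step 1: ref 2 -> FAULT, frames=[1,2,-] (faults so far: 2)
  step 2: ref 1 -> HIT, frames=[1,2,-] (faults so far: 2)
  step 3: ref 2 -> HIT, frames=[1,2,-] (faults so far: 2)
  step 4: ref 2 -> HIT, frames=[1,2,-] (faults so far: 2)
  step 5: ref 3 -> FAULT, frames=[1,2,3] (faults so far: 3)
  step 6: ref 4 -> FAULT, evict 1, frames=[4,2,3] (faults so far: 4)
  step 7: ref 2 -> HIT, frames=[4,2,3] (faults so far: 4)
  step 8: ref 4 -> HIT, frames=[4,2,3] (faults so far: 4)
  step 9: ref 3 -> HIT, frames=[4,2,3] (faults so far: 4)
  step 10: ref 1 -> FAULT, evict 2, frames=[4,1,3] (faults so far: 5)
  step 11: ref 1 -> HIT, frames=[4,1,3] (faults so far: 5)
  step 12: ref 3 -> HIT, frames=[4,1,3] (faults so far: 5)
  step 13: ref 3 -> HIT, frames=[4,1,3] (faults so far: 5)
  step 14: ref 3 -> HIT, frames=[4,1,3] (faults so far: 5)
  step 15: ref 2 -> FAULT, evict 3, frames=[4,1,2] (faults so far: 6)
  FIFO total faults: 6
--- LRU ---
  step 0: ref 1 -> FAULT, frames=[1,-,-] (faults so far: 1)
  step 1: ref 2 -> FAULT, frames=[1,2,-] (faults so far: 2)
  step 2: ref 1 -> HIT, frames=[1,2,-] (faults so far: 2)
  step 3: ref 2 -> HIT, frames=[1,2,-] (faults so far: 2)
  step 4: ref 2 -> HIT, frames=[1,2,-] (faults so far: 2)
  step 5: ref 3 -> FAULT, frames=[1,2,3] (faults so far: 3)
  step 6: ref 4 -> FAULT, evict 1, frames=[4,2,3] (faults so far: 4)
  step 7: ref 2 -> HIT, frames=[4,2,3] (faults so far: 4)
  step 8: ref 4 -> HIT, frames=[4,2,3] (faults so far: 4)
  step 9: ref 3 -> HIT, frames=[4,2,3] (faults so far: 4)
  step 10: ref 1 -> FAULT, evict 2, frames=[4,1,3] (faults so far: 5)
  step 11: ref 1 -> HIT, frames=[4,1,3] (faults so far: 5)
  step 12: ref 3 -> HIT, frames=[4,1,3] (faults so far: 5)
  step 13: ref 3 -> HIT, frames=[4,1,3] (faults so far: 5)
  step 14: ref 3 -> HIT, frames=[4,1,3] (faults so far: 5)
  step 15: ref 2 -> FAULT, evict 4, frames=[2,1,3] (faults so far: 6)
  LRU total faults: 6
--- Optimal ---
  step 0: ref 1 -> FAULT, frames=[1,-,-] (faults so far: 1)
  step 1: ref 2 -> FAULT, frames=[1,2,-] (faults so far: 2)
  step 2: ref 1 -> HIT, frames=[1,2,-] (faults so far: 2)
  step 3: ref 2 -> HIT, frames=[1,2,-] (faults so far: 2)
  step 4: ref 2 -> HIT, frames=[1,2,-] (faults so far: 2)
  step 5: ref 3 -> FAULT, frames=[1,2,3] (faults so far: 3)
  step 6: ref 4 -> FAULT, evict 1, frames=[4,2,3] (faults so far: 4)
  step 7: ref 2 -> HIT, frames=[4,2,3] (faults so far: 4)
  step 8: ref 4 -> HIT, frames=[4,2,3] (faults so far: 4)
  step 9: ref 3 -> HIT, frames=[4,2,3] (faults so far: 4)
  step 10: ref 1 -> FAULT, evict 4, frames=[1,2,3] (faults so far: 5)
  step 11: ref 1 -> HIT, frames=[1,2,3] (faults so far: 5)
  step 12: ref 3 -> HIT, frames=[1,2,3] (faults so far: 5)
  step 13: ref 3 -> HIT, frames=[1,2,3] (faults so far: 5)
  step 14: ref 3 -> HIT, frames=[1,2,3] (faults so far: 5)
  step 15: ref 2 -> HIT, frames=[1,2,3] (faults so far: 5)
  Optimal total faults: 5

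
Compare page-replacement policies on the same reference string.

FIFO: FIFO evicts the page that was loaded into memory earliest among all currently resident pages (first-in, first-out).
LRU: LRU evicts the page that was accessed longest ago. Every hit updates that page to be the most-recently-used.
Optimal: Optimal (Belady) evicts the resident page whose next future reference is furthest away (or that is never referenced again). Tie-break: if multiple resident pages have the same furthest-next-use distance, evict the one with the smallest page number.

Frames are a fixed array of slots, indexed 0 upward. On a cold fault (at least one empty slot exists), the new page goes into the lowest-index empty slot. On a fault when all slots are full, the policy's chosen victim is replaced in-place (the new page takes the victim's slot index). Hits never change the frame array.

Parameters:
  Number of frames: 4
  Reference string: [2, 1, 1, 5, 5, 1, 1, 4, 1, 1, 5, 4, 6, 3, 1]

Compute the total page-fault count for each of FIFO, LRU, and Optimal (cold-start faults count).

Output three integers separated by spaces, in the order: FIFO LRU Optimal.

Answer: 7 7 6

Derivation:
--- FIFO ---
  step 0: ref 2 -> FAULT, frames=[2,-,-,-] (faults so far: 1)
  step 1: ref 1 -> FAULT, frames=[2,1,-,-] (faults so far: 2)
  step 2: ref 1 -> HIT, frames=[2,1,-,-] (faults so far: 2)
  step 3: ref 5 -> FAULT, frames=[2,1,5,-] (faults so far: 3)
  step 4: ref 5 -> HIT, frames=[2,1,5,-] (faults so far: 3)
  step 5: ref 1 -> HIT, frames=[2,1,5,-] (faults so far: 3)
  step 6: ref 1 -> HIT, frames=[2,1,5,-] (faults so far: 3)
  step 7: ref 4 -> FAULT, frames=[2,1,5,4] (faults so far: 4)
  step 8: ref 1 -> HIT, frames=[2,1,5,4] (faults so far: 4)
  step 9: ref 1 -> HIT, frames=[2,1,5,4] (faults so far: 4)
  step 10: ref 5 -> HIT, frames=[2,1,5,4] (faults so far: 4)
  step 11: ref 4 -> HIT, frames=[2,1,5,4] (faults so far: 4)
  step 12: ref 6 -> FAULT, evict 2, frames=[6,1,5,4] (faults so far: 5)
  step 13: ref 3 -> FAULT, evict 1, frames=[6,3,5,4] (faults so far: 6)
  step 14: ref 1 -> FAULT, evict 5, frames=[6,3,1,4] (faults so far: 7)
  FIFO total faults: 7
--- LRU ---
  step 0: ref 2 -> FAULT, frames=[2,-,-,-] (faults so far: 1)
  step 1: ref 1 -> FAULT, frames=[2,1,-,-] (faults so far: 2)
  step 2: ref 1 -> HIT, frames=[2,1,-,-] (faults so far: 2)
  step 3: ref 5 -> FAULT, frames=[2,1,5,-] (faults so far: 3)
  step 4: ref 5 -> HIT, frames=[2,1,5,-] (faults so far: 3)
  step 5: ref 1 -> HIT, frames=[2,1,5,-] (faults so far: 3)
  step 6: ref 1 -> HIT, frames=[2,1,5,-] (faults so far: 3)
  step 7: ref 4 -> FAULT, frames=[2,1,5,4] (faults so far: 4)
  step 8: ref 1 -> HIT, frames=[2,1,5,4] (faults so far: 4)
  step 9: ref 1 -> HIT, frames=[2,1,5,4] (faults so far: 4)
  step 10: ref 5 -> HIT, frames=[2,1,5,4] (faults so far: 4)
  step 11: ref 4 -> HIT, frames=[2,1,5,4] (faults so far: 4)
  step 12: ref 6 -> FAULT, evict 2, frames=[6,1,5,4] (faults so far: 5)
  step 13: ref 3 -> FAULT, evict 1, frames=[6,3,5,4] (faults so far: 6)
  step 14: ref 1 -> FAULT, evict 5, frames=[6,3,1,4] (faults so far: 7)
  LRU total faults: 7
--- Optimal ---
  step 0: ref 2 -> FAULT, frames=[2,-,-,-] (faults so far: 1)
  step 1: ref 1 -> FAULT, frames=[2,1,-,-] (faults so far: 2)
  step 2: ref 1 -> HIT, frames=[2,1,-,-] (faults so far: 2)
  step 3: ref 5 -> FAULT, frames=[2,1,5,-] (faults so far: 3)
  step 4: ref 5 -> HIT, frames=[2,1,5,-] (faults so far: 3)
  step 5: ref 1 -> HIT, frames=[2,1,5,-] (faults so far: 3)
  step 6: ref 1 -> HIT, frames=[2,1,5,-] (faults so far: 3)
  step 7: ref 4 -> FAULT, frames=[2,1,5,4] (faults so far: 4)
  step 8: ref 1 -> HIT, frames=[2,1,5,4] (faults so far: 4)
  step 9: ref 1 -> HIT, frames=[2,1,5,4] (faults so far: 4)
  step 10: ref 5 -> HIT, frames=[2,1,5,4] (faults so far: 4)
  step 11: ref 4 -> HIT, frames=[2,1,5,4] (faults so far: 4)
  step 12: ref 6 -> FAULT, evict 2, frames=[6,1,5,4] (faults so far: 5)
  step 13: ref 3 -> FAULT, evict 4, frames=[6,1,5,3] (faults so far: 6)
  step 14: ref 1 -> HIT, frames=[6,1,5,3] (faults so far: 6)
  Optimal total faults: 6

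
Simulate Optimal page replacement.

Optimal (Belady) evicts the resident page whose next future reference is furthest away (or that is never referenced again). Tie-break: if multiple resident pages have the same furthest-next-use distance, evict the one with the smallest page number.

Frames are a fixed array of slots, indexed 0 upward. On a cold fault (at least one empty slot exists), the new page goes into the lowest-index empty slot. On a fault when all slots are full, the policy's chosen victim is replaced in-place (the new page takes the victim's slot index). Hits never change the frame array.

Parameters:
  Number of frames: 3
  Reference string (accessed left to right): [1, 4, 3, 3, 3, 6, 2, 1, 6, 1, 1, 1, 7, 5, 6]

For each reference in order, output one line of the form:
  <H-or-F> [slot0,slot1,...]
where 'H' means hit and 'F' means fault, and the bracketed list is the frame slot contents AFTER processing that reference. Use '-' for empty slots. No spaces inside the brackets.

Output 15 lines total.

F [1,-,-]
F [1,4,-]
F [1,4,3]
H [1,4,3]
H [1,4,3]
F [1,4,6]
F [1,2,6]
H [1,2,6]
H [1,2,6]
H [1,2,6]
H [1,2,6]
H [1,2,6]
F [7,2,6]
F [7,5,6]
H [7,5,6]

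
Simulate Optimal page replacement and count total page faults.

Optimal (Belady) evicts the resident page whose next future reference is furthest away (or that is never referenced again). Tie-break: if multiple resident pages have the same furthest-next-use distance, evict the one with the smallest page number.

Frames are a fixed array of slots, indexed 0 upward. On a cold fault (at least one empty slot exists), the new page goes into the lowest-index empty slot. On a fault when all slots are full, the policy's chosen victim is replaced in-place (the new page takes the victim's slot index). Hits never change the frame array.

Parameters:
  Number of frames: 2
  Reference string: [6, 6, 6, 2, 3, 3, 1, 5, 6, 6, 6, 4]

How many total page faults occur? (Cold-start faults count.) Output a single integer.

Step 0: ref 6 → FAULT, frames=[6,-]
Step 1: ref 6 → HIT, frames=[6,-]
Step 2: ref 6 → HIT, frames=[6,-]
Step 3: ref 2 → FAULT, frames=[6,2]
Step 4: ref 3 → FAULT (evict 2), frames=[6,3]
Step 5: ref 3 → HIT, frames=[6,3]
Step 6: ref 1 → FAULT (evict 3), frames=[6,1]
Step 7: ref 5 → FAULT (evict 1), frames=[6,5]
Step 8: ref 6 → HIT, frames=[6,5]
Step 9: ref 6 → HIT, frames=[6,5]
Step 10: ref 6 → HIT, frames=[6,5]
Step 11: ref 4 → FAULT (evict 5), frames=[6,4]
Total faults: 6

Answer: 6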